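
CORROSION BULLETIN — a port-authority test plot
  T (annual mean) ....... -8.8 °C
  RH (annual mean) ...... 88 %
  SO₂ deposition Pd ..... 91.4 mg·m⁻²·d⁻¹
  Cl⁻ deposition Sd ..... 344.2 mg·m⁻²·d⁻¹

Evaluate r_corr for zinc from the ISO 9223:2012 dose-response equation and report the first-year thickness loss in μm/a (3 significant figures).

zinc: T≤10 °C ⇒ hinge +0.038·(-8.8−10) = -0.7144
  Pd branch = 0.0129·Pd^0.44·e^(0.046·RH+f) = 2.637 μm/a
  Cl⁻ term: 0.0175·344.2^0.57·exp(0.008·88+0.085·-8.8) = 0.4676
  r_corr = 2.637 + 0.4676 = 3.105 μm/a

r_corr = 3.11 μm/a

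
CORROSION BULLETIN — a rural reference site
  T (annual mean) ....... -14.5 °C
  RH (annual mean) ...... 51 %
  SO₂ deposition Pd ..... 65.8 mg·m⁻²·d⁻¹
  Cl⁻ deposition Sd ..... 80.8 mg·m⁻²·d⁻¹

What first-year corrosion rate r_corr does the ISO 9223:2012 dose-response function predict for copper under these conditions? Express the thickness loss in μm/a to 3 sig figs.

r_corr = 0.118 μm/a

copper: temperature factor f = +0.126·(-24.5) = -3.0870
  SO₂ term: 0.0053·65.8^0.26·exp(0.059·51-3.0870) = 0.01456
  Sd branch = 0.01025·Sd^0.27·e^(0.036·RH+0.049·T) = 0.1034 μm/a
  sum: 0.01456 + 0.1034 → r_corr = 0.118 μm/a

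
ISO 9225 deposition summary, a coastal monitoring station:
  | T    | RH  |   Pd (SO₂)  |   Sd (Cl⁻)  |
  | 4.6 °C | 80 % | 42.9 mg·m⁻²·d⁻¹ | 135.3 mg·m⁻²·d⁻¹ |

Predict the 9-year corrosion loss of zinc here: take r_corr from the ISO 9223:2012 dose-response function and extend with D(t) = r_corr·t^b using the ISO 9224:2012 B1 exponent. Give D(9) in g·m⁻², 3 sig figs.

zinc: temperature factor f = +0.038·(-5.4) = -0.2052
  Pd branch = 0.0129·Pd^0.44·e^(0.046·RH+f) = 2.177 μm/a
  Cl⁻ term: 0.0175·135.3^0.57·exp(0.008·80+0.085·4.6) = 0.8047
  sum: 2.177 + 0.8047 → r_corr = 2.982 μm/a
Power-law: D(9) = r_corr · 9^0.813
  D(9) = 2.982 × 9^0.813 = 2.982 × 5.968 = 17.8 μm
  Mass loss = 17.8 μm × 7.14 g/cm³ = 127.1 g·m⁻²

D(9) = 127 g·m⁻²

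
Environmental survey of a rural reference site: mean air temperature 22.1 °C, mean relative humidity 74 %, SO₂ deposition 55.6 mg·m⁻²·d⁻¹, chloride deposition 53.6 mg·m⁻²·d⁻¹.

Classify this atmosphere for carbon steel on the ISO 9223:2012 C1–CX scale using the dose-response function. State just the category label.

carbon steel: T>10 °C ⇒ hinge -0.054·(22.1−10) = -0.6534
  SO₂ term: 1.77·55.6^0.52·exp(0.02·74-0.6534) = 32.69
  Cl⁻ term: 0.102·53.6^0.62·exp(0.033·74+0.04·22.1) = 33.51
  r_corr = 32.69 + 33.51 = 66.2 μm/a
66.2 μm/a falls in (50, 80] for carbon steel → category C4

C4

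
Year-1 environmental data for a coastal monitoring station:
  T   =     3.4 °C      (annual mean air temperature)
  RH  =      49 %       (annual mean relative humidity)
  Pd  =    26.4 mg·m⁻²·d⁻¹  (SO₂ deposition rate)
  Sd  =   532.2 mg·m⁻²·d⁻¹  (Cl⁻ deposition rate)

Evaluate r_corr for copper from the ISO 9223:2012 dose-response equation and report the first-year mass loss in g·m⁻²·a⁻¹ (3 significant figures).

copper: temperature factor f = +0.126·(-6.6) = -0.8316
  SO₂ term: 0.0053·26.4^0.26·exp(0.059·49-0.8316) = 0.09734
  Cl⁻ term: 0.01025·532.2^0.27·exp(0.036·49+0.049·3.4) = 0.3848
  r_corr = 0.09734 + 0.3848 = 0.4821 μm/a
Convert to mass loss: 0.4821 μm/a × 8.96 g/cm³ = 4.32 g·m⁻²·a⁻¹

r_corr = 4.32 g·m⁻²·a⁻¹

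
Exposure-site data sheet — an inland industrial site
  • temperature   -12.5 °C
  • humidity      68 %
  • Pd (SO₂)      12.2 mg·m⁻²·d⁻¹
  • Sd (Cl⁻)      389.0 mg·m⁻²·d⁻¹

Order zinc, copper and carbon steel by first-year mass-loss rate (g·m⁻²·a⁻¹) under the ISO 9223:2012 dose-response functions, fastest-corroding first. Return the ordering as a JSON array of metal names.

["carbon steel", "zinc", "copper"]

zinc: f(T) = +0.038·(T−10) [T≤10 °C] = -0.8550
  Pd branch = 0.0129·Pd^0.44·e^(0.046·RH+f) = 0.3765 μm/a
  Sd branch = 0.0175·Sd^0.57·e^(0.008·RH+0.085·T) = 0.312 μm/a
  sum: 0.3765 + 0.312 → r_corr = 0.6885 μm/a
  mass loss = 0.6885 μm/a × 7.14 g/cm³ = 4.916 g·m⁻²·a⁻¹
copper: f(T) = +0.126·(T−10) [T≤10 °C] = -2.8350
  Pd branch = 0.0053·Pd^0.26·e^(0.059·RH+f) = 0.03295 μm/a
  Sd branch = 0.01025·Sd^0.27·e^(0.036·RH+0.049·T) = 0.3215 μm/a
  r_corr = 0.03295 + 0.3215 = 0.3544 μm/a
  mass loss = 0.3544 μm/a × 8.96 g/cm³ = 3.176 g·m⁻²·a⁻¹
carbon steel: temperature factor f = +0.150·(-22.5) = -3.3750
  SO₂ term: 1.77·12.2^0.52·exp(0.02·68-3.3750) = 0.8665
  Cl⁻ term: 0.102·389.0^0.62·exp(0.033·68+0.04·-12.5) = 23.54
  sum: 0.8665 + 23.54 → r_corr = 24.41 μm/a
  mass loss = 24.41 μm/a × 7.85 g/cm³ = 191.6 g·m⁻²·a⁻¹
Ordering by g·m⁻²·a⁻¹: carbon steel (192) > zinc (4.92) > copper (3.18)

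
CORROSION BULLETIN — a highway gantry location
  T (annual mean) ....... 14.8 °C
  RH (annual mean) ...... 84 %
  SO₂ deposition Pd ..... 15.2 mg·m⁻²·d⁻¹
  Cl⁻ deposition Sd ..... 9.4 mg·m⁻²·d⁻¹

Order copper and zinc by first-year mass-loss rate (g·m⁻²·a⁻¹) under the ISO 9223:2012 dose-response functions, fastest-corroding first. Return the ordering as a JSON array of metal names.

copper: temperature factor f = -0.080·(4.8) = -0.3840
  SO₂ term: 0.0053·15.2^0.26·exp(0.059·84-0.3840) = 1.04
  Sd branch = 0.01025·Sd^0.27·e^(0.036·RH+0.049·T) = 0.7975 μm/a
  r_corr = 1.04 + 0.7975 = 1.838 μm/a
  mass loss = 1.838 μm/a × 8.96 g/cm³ = 16.47 g·m⁻²·a⁻¹
zinc: f(T) = -0.071·(T−10) [T>10 °C] = -0.3408
  SO₂ term: 0.0129·15.2^0.44·exp(0.046·84-0.3408) = 1.448
  Sd branch = 0.0175·Sd^0.57·e^(0.008·RH+0.085·T) = 0.4324 μm/a
  r_corr = 1.448 + 0.4324 = 1.88 μm/a
  mass loss = 1.88 μm/a × 7.14 g/cm³ = 13.42 g·m⁻²·a⁻¹
Ordering by g·m⁻²·a⁻¹: copper (16.5) > zinc (13.4)

["copper", "zinc"]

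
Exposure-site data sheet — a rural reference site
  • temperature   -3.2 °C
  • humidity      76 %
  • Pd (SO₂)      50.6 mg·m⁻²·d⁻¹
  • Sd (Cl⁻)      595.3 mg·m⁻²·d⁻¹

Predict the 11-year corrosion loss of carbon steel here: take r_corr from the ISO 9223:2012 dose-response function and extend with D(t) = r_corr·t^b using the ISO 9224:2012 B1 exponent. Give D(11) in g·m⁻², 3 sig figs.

D(11) = 1.83e+03 g·m⁻²

carbon steel: temperature factor f = +0.150·(-13.2) = -1.9800
  SO₂ term: 1.77·50.6^0.52·exp(0.02·76-1.9800) = 8.597
  Sd branch = 0.102·Sd^0.62·e^(0.033·RH+0.04·T) = 57.88 μm/a
  sum: 8.597 + 57.88 → r_corr = 66.48 μm/a
Long-term exponent b (ISO 9224 Table 2, B1) = 0.523
  D(11) = 66.48 × 11^0.523 = 66.48 × 3.505 = 233 μm
  Mass loss = 233 μm × 7.85 g/cm³ = 1829 g·m⁻²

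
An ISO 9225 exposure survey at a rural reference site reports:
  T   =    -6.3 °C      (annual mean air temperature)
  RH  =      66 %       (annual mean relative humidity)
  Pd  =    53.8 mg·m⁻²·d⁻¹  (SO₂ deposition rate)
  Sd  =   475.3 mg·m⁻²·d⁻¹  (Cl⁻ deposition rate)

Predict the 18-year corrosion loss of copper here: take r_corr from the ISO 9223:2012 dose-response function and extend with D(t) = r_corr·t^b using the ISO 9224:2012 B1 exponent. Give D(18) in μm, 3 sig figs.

copper: T≤10 °C ⇒ hinge +0.126·(-6.3−10) = -2.0538
  sulphur-dioxide contribution → 0.09407 μm/a
  chloride contribution → 0.4279 μm/a
  total first-year rate 0.522 μm/a
ISO 9224: D(t) = r_corr · t^b with b = 0.667 (copper, B1)
  D(18) = 0.522 × 18^0.667 = 0.522 × 6.875 = 3.588 μm

D(18) = 3.59 μm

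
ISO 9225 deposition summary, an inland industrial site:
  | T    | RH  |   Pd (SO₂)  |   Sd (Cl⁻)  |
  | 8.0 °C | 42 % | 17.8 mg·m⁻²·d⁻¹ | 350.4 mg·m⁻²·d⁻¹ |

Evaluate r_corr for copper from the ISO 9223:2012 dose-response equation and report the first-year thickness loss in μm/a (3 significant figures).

copper: temperature factor f = +0.126·(-2.0) = -0.2520
  Pd branch = 0.0053·Pd^0.26·e^(0.059·RH+f) = 0.1038 μm/a
  Cl⁻ term: 0.01025·350.4^0.27·exp(0.036·42+0.049·8.0) = 0.3347
  sum: 0.1038 + 0.3347 → r_corr = 0.4385 μm/a

r_corr = 0.438 μm/a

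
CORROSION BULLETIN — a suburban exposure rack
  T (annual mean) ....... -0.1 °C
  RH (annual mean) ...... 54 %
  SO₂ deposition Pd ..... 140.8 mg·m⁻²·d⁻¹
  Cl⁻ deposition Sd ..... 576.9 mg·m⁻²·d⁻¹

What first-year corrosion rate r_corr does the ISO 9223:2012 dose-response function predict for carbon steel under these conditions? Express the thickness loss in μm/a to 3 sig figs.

r_corr = 46.1 μm/a

carbon steel: f(T) = +0.150·(T−10) [T≤10 °C] = -1.5150
  Pd branch = 1.77·Pd^0.52·e^(0.02·RH+f) = 15.01 μm/a
  Cl⁻ term: 0.102·576.9^0.62·exp(0.033·54+0.04·-0.1) = 31.09
  r_corr = 15.01 + 31.09 = 46.1 μm/a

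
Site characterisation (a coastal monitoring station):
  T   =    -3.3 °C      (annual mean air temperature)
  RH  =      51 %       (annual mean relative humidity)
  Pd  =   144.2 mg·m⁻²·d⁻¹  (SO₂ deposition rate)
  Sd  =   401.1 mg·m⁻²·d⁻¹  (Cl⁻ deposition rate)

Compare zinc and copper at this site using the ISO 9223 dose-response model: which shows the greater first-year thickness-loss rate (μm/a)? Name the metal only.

zinc: f(T) = +0.038·(T−10) [T≤10 °C] = -0.5054
  sulphur-dioxide contribution → 0.7243 μm/a
  chloride contribution → 0.6057 μm/a
  total first-year rate 1.33 μm/a
copper: f(T) = +0.126·(T−10) [T≤10 °C] = -1.6758
  sulphur-dioxide contribution → 0.07322 μm/a
  chloride contribution → 0.2759 μm/a
  total first-year rate 0.3491 μm/a
Ordering by μm/a: zinc (1.33) > copper (0.349)

zinc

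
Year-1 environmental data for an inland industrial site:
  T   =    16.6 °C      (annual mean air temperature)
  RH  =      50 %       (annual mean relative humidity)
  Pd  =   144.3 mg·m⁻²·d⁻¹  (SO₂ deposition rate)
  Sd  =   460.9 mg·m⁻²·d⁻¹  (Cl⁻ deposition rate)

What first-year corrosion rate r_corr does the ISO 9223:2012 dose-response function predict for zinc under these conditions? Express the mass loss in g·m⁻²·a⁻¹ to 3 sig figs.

zinc: temperature factor f = -0.071·(6.6) = -0.4686
  sulphur-dioxide contribution → 0.7179 μm/a
  chloride contribution → 3.53 μm/a
  total first-year rate 4.248 μm/a
Convert to mass loss: 4.248 μm/a × 7.14 g/cm³ = 30.33 g·m⁻²·a⁻¹

r_corr = 30.3 g·m⁻²·a⁻¹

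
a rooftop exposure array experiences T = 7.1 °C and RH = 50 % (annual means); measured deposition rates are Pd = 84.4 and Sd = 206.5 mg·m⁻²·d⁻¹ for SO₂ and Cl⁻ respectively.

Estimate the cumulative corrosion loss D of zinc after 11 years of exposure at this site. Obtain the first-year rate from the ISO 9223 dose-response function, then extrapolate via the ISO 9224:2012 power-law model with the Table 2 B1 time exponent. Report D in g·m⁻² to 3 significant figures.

zinc: temperature factor f = +0.038·(-2.9) = -0.1102
  SO₂ term: 0.0129·84.4^0.44·exp(0.046·50-0.1102) = 0.8113
  Sd branch = 0.0175·Sd^0.57·e^(0.008·RH+0.085·T) = 0.9962 μm/a
  sum: 0.8113 + 0.9962 → r_corr = 1.808 μm/a
ISO 9224: D(t) = r_corr · t^b with b = 0.813 (zinc, B1)
  D(11) = 1.808 × 11^0.813 = 1.808 × 7.025 = 12.7 μm
  Mass loss = 12.7 μm × 7.14 g/cm³ = 90.67 g·m⁻²

D(11) = 90.7 g·m⁻²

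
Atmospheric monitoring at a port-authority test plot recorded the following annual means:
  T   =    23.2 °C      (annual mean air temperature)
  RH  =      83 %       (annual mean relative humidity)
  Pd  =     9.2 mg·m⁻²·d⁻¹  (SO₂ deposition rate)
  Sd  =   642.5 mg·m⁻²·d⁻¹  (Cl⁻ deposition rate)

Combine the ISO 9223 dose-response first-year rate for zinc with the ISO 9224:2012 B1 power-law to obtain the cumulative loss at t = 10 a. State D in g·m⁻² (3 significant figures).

zinc: T>10 °C ⇒ hinge -0.071·(23.2−10) = -0.9372
  SO₂ term: 0.0129·9.2^0.44·exp(0.046·83-0.9372) = 0.6106
  Sd branch = 0.0175·Sd^0.57·e^(0.008·RH+0.085·T) = 9.735 μm/a
  r_corr = 0.6106 + 9.735 = 10.35 μm/a
Power-law: D(10) = r_corr · 10^0.813
  D(10) = 10.35 × 10^0.813 = 10.35 × 6.501 = 67.26 μm
  Mass loss = 67.26 μm × 7.14 g/cm³ = 480.2 g·m⁻²

D(10) = 480 g·m⁻²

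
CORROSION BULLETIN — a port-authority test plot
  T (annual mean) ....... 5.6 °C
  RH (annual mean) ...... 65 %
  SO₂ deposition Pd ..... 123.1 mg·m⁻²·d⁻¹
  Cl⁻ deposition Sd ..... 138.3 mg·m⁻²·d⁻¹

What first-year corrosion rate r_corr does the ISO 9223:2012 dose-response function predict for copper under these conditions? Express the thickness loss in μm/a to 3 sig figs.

copper: f(T) = +0.126·(T−10) [T≤10 °C] = -0.5544
  Pd branch = 0.0053·Pd^0.26·e^(0.059·RH+f) = 0.4926 μm/a
  Cl⁻ term: 0.01025·138.3^0.27·exp(0.036·65+0.049·5.6) = 0.5299
  sum: 0.4926 + 0.5299 → r_corr = 1.022 μm/a

r_corr = 1.02 μm/a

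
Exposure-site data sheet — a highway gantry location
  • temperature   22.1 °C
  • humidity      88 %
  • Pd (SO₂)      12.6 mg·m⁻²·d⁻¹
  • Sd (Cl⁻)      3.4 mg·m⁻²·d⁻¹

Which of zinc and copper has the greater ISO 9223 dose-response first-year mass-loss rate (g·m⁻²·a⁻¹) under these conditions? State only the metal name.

copper

zinc: temperature factor f = -0.071·(12.1) = -0.8591
  Pd branch = 0.0129·Pd^0.44·e^(0.046·RH+f) = 0.9543 μm/a
  Cl⁻ term: 0.0175·3.4^0.57·exp(0.008·88+0.085·22.1) = 0.4651
  sum: 0.9543 + 0.4651 → r_corr = 1.419 μm/a
  mass loss = 1.419 μm/a × 7.14 g/cm³ = 10.13 g·m⁻²·a⁻¹
copper: temperature factor f = -0.080·(12.1) = -0.9680
  SO₂ term: 0.0053·12.6^0.26·exp(0.059·88-0.9680) = 0.6996
  Sd branch = 0.01025·Sd^0.27·e^(0.036·RH+0.049·T) = 1.001 μm/a
  sum: 0.6996 + 1.001 → r_corr = 1.7 μm/a
  mass loss = 1.7 μm/a × 8.96 g/cm³ = 15.24 g·m⁻²·a⁻¹
Ordering by g·m⁻²·a⁻¹: copper (15.2) > zinc (10.1)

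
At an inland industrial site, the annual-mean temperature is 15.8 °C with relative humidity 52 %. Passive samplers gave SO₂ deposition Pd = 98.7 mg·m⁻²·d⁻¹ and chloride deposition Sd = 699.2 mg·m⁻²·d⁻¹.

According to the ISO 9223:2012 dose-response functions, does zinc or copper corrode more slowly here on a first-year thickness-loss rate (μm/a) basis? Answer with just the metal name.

zinc: temperature factor f = -0.071·(5.8) = -0.4118
  SO₂ term: 0.0129·98.7^0.44·exp(0.046·52-0.4118) = 0.7048
  Sd branch = 0.0175·Sd^0.57·e^(0.008·RH+0.085·T) = 4.25 μm/a
  sum: 0.7048 + 4.25 → r_corr = 4.955 μm/a
copper: T>10 °C ⇒ hinge -0.080·(15.8−10) = -0.4640
  Pd branch = 0.0053·Pd^0.26·e^(0.059·RH+f) = 0.2364 μm/a
  Sd branch = 0.01025·Sd^0.27·e^(0.036·RH+0.049·T) = 0.8472 μm/a
  r_corr = 0.2364 + 0.8472 = 1.084 μm/a
Ordering by μm/a: zinc (4.95) > copper (1.08)

copper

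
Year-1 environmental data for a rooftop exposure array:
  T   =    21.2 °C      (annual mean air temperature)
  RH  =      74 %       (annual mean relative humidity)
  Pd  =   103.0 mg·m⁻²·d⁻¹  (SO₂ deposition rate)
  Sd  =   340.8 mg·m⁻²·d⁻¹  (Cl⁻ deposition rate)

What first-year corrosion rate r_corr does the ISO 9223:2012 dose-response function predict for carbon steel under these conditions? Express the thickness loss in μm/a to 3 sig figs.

carbon steel: f(T) = -0.054·(T−10) [T>10 °C] = -0.6048
  Pd branch = 1.77·Pd^0.52·e^(0.02·RH+f) = 47.29 μm/a
  Sd branch = 0.102·Sd^0.62·e^(0.033·RH+0.04·T) = 101.8 μm/a
  sum: 47.29 + 101.8 → r_corr = 149 μm/a

r_corr = 149 μm/a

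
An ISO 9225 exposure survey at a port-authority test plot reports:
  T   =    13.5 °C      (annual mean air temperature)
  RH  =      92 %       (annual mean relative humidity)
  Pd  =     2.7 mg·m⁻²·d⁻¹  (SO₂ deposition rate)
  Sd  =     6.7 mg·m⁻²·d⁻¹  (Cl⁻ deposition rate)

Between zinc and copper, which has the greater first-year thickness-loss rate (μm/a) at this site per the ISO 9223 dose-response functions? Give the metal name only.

copper

zinc: f(T) = -0.071·(T−10) [T>10 °C] = -0.2485
  sulphur-dioxide contribution → 1.073 μm/a
  chloride contribution → 0.3403 μm/a
  ⇒ r_corr(zinc) = 1.413 μm/a
copper: temperature factor f = -0.080·(3.5) = -0.2800
  sulphur-dioxide contribution → 1.181 μm/a
  chloride contribution → 0.9108 μm/a
  ⇒ r_corr(copper) = 2.092 μm/a
Ordering by μm/a: copper (2.09) > zinc (1.41)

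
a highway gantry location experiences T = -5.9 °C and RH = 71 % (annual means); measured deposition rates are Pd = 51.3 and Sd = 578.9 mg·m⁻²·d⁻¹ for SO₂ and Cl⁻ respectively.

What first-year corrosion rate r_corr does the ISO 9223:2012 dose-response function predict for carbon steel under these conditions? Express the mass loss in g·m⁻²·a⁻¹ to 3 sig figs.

r_corr = 381 g·m⁻²·a⁻¹

carbon steel: temperature factor f = +0.150·(-15.9) = -2.3850
  sulphur-dioxide contribution → 5.226 μm/a
  chloride contribution → 43.3 μm/a
  total first-year rate 48.52 μm/a
Convert to mass loss: 48.52 μm/a × 7.85 g/cm³ = 380.9 g·m⁻²·a⁻¹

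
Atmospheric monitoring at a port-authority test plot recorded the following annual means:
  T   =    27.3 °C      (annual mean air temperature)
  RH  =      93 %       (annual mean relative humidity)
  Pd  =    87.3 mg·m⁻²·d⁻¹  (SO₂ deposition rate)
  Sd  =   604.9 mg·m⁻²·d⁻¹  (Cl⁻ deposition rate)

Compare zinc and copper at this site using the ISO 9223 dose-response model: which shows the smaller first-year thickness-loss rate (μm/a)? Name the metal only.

copper

zinc: f(T) = -0.071·(T−10) [T>10 °C] = -1.2283
  Pd branch = 0.0129·Pd^0.44·e^(0.046·RH+f) = 1.946 μm/a
  Sd branch = 0.0175·Sd^0.57·e^(0.008·RH+0.085·T) = 14.44 μm/a
  r_corr = 1.946 + 14.44 = 16.38 μm/a
copper: f(T) = -0.080·(T−10) [T>10 °C] = -1.3840
  SO₂ term: 0.0053·87.3^0.26·exp(0.059·93-1.3840) = 1.025
  Sd branch = 0.01025·Sd^0.27·e^(0.036·RH+0.049·T) = 6.263 μm/a
  r_corr = 1.025 + 6.263 = 7.288 μm/a
Ordering by μm/a: zinc (16.4) > copper (7.29)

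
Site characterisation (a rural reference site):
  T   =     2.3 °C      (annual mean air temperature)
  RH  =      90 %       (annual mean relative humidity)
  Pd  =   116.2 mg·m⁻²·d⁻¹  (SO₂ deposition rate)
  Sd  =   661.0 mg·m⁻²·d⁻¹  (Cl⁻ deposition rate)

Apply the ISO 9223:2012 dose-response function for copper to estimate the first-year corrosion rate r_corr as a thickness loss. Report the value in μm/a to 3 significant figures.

r_corr = 3.09 μm/a

copper: temperature factor f = +0.126·(-7.7) = -0.9702
  sulphur-dioxide contribution → 1.4 μm/a
  chloride contribution → 1.691 μm/a
  ⇒ r_corr(copper) = 3.091 μm/a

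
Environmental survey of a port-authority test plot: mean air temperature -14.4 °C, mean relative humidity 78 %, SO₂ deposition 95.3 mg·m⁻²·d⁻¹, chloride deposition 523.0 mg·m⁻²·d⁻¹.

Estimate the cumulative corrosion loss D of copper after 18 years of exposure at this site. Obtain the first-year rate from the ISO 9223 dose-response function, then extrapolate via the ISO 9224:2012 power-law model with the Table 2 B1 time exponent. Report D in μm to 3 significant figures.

D(18) = 3.68 μm

copper: f(T) = +0.126·(T−10) [T≤10 °C] = -3.0744
  SO₂ term: 0.0053·95.3^0.26·exp(0.059·78-3.0744) = 0.07985
  Cl⁻ term: 0.01025·523.0^0.27·exp(0.036·78+0.049·-14.4) = 0.4548
  r_corr = 0.07985 + 0.4548 = 0.5346 μm/a
ISO 9224: D(t) = r_corr · t^b with b = 0.667 (copper, B1)
  D(18) = 0.5346 × 18^0.667 = 0.5346 × 6.875 = 3.675 μm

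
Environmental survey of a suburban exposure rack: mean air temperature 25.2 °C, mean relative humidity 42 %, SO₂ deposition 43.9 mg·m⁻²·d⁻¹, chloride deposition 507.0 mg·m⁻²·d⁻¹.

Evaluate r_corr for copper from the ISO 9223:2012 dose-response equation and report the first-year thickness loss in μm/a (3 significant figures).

copper: T>10 °C ⇒ hinge -0.080·(25.2−10) = -1.2160
  Pd branch = 0.0053·Pd^0.26·e^(0.059·RH+f) = 0.05005 μm/a
  Sd branch = 0.01025·Sd^0.27·e^(0.036·RH+0.049·T) = 0.859 μm/a
  sum: 0.05005 + 0.859 → r_corr = 0.9091 μm/a

r_corr = 0.909 μm/a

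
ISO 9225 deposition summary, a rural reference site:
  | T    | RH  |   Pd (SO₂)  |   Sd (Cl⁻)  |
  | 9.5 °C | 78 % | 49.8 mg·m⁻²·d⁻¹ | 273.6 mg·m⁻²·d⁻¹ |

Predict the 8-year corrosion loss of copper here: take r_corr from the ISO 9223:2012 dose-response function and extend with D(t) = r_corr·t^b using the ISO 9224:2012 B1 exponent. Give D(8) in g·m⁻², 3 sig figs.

D(8) = 93.3 g·m⁻²

copper: f(T) = +0.126·(T−10) [T≤10 °C] = -0.0630
  SO₂ term: 0.0053·49.8^0.26·exp(0.059·78-0.0630) = 1.37
  Cl⁻ term: 0.01025·273.6^0.27·exp(0.036·78+0.049·9.5) = 1.231
  r_corr = 1.37 + 1.231 = 2.602 μm/a
Power-law: D(8) = r_corr · 8^0.667
  D(8) = 2.602 × 8^0.667 = 2.602 × 4.003 = 10.41 μm
  Mass loss = 10.41 μm × 8.96 g/cm³ = 93.31 g·m⁻²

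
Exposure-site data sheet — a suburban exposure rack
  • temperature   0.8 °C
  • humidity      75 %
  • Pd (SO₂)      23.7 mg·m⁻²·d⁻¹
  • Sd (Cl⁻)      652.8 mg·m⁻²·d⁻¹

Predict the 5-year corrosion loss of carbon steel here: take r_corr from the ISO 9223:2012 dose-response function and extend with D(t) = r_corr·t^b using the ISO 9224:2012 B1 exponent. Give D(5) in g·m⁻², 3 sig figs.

D(5) = 1.46e+03 g·m⁻²

carbon steel: T≤10 °C ⇒ hinge +0.150·(0.8−10) = -1.3800
  Pd branch = 1.77·Pd^0.52·e^(0.02·RH+f) = 10.35 μm/a
  Sd branch = 0.102·Sd^0.62·e^(0.033·RH+0.04·T) = 69.59 μm/a
  r_corr = 10.35 + 69.59 = 79.94 μm/a
Long-term exponent b (ISO 9224 Table 2, B1) = 0.523
  D(5) = 79.94 × 5^0.523 = 79.94 × 2.32 = 185.5 μm
  Mass loss = 185.5 μm × 7.85 g/cm³ = 1456 g·m⁻²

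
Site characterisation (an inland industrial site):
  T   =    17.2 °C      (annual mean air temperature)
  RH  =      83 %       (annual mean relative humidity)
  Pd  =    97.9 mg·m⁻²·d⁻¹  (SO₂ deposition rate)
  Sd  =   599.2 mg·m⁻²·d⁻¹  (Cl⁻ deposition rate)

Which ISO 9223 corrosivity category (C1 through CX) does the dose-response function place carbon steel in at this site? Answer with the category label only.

CX

carbon steel: T>10 °C ⇒ hinge -0.054·(17.2−10) = -0.3888
  Pd branch = 1.77·Pd^0.52·e^(0.02·RH+f) = 68.43 μm/a
  Sd branch = 0.102·Sd^0.62·e^(0.033·RH+0.04·T) = 165.6 μm/a
  sum: 68.43 + 165.6 → r_corr = 234 μm/a
234 μm/a falls in (200, 700] for carbon steel → category CX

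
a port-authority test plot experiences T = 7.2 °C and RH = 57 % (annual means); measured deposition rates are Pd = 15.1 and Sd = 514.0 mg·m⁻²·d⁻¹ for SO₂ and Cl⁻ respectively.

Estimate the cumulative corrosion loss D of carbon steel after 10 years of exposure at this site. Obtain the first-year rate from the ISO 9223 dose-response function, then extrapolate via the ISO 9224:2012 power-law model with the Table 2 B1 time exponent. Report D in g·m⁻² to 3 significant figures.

D(10) = 1.51e+03 g·m⁻²

carbon steel: temperature factor f = +0.150·(-2.8) = -0.4200
  SO₂ term: 1.77·15.1^0.52·exp(0.02·57-0.4200) = 14.92
  Sd branch = 0.102·Sd^0.62·e^(0.033·RH+0.04·T) = 42.79 μm/a
  r_corr = 14.92 + 42.79 = 57.71 μm/a
Power-law: D(10) = r_corr · 10^0.523
  D(10) = 57.71 × 10^0.523 = 57.71 × 3.334 = 192.4 μm
  Mass loss = 192.4 μm × 7.85 g/cm³ = 1511 g·m⁻²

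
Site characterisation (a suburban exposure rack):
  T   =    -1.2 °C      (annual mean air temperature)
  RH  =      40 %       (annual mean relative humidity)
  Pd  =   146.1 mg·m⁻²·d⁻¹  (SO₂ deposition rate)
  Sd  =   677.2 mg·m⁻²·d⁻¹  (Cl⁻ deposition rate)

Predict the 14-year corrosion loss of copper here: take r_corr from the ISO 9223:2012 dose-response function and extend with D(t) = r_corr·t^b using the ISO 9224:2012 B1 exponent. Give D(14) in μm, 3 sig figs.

copper: T≤10 °C ⇒ hinge +0.126·(-1.2−10) = -1.4112
  Pd branch = 0.0053·Pd^0.26·e^(0.059·RH+f) = 0.05002 μm/a
  Cl⁻ term: 0.01025·677.2^0.27·exp(0.036·40+0.049·-1.2) = 0.2371
  sum: 0.05002 + 0.2371 → r_corr = 0.2871 μm/a
ISO 9224: D(t) = r_corr · t^b with b = 0.667 (copper, B1)
  D(14) = 0.2871 × 14^0.667 = 0.2871 × 5.814 = 1.669 μm

D(14) = 1.67 μm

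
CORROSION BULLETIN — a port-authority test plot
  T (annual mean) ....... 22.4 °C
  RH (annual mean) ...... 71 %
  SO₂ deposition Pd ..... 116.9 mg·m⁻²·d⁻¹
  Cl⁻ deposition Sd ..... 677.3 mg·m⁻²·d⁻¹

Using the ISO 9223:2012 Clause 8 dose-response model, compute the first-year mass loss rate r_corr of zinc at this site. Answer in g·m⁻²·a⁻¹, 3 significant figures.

zinc: temperature factor f = -0.071·(12.4) = -0.8804
  Pd branch = 0.0129·Pd^0.44·e^(0.046·RH+f) = 1.139 μm/a
  Cl⁻ term: 0.0175·677.3^0.57·exp(0.008·71+0.085·22.4) = 8.515
  r_corr = 1.139 + 8.515 = 9.653 μm/a
Convert to mass loss: 9.653 μm/a × 7.14 g/cm³ = 68.93 g·m⁻²·a⁻¹

r_corr = 68.9 g·m⁻²·a⁻¹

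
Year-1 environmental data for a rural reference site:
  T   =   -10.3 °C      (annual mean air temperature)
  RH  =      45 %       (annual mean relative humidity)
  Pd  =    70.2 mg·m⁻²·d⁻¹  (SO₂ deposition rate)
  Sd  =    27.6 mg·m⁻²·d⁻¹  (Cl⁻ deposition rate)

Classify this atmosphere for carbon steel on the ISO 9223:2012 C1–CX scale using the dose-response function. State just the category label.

C2

carbon steel: temperature factor f = +0.150·(-20.3) = -3.0450
  SO₂ term: 1.77·70.2^0.52·exp(0.02·45-3.0450) = 1.89
  Cl⁻ term: 0.102·27.6^0.62·exp(0.033·45+0.04·-10.3) = 2.333
  sum: 1.89 + 2.333 → r_corr = 4.223 μm/a
ISO 9223 Table 2 (carbon steel): 1.3 < 4.22 ≤ 25 μm/a ⇒ C2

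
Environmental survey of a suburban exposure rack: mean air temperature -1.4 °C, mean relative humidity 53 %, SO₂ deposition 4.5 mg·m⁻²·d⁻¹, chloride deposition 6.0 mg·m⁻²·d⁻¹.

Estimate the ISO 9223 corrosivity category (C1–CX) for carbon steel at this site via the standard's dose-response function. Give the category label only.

C2

carbon steel: temperature factor f = +0.150·(-11.4) = -1.7100
  sulphur-dioxide contribution → 2.02 μm/a
  chloride contribution → 1.684 μm/a
  ⇒ r_corr(carbon steel) = 3.704 μm/a
Category bounds: 1.3…25 μm/a bracket r_corr ⇒ C2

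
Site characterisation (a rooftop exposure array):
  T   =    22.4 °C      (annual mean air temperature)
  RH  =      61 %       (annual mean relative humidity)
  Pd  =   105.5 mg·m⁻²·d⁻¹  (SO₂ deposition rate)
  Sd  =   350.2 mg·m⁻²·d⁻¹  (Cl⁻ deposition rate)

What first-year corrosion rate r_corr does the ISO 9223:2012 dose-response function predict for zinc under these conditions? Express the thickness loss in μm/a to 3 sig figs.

zinc: temperature factor f = -0.071·(12.4) = -0.8804
  Pd branch = 0.0129·Pd^0.44·e^(0.046·RH+f) = 0.6872 μm/a
  Cl⁻ term: 0.0175·350.2^0.57·exp(0.008·61+0.085·22.4) = 5.397
  sum: 0.6872 + 5.397 → r_corr = 6.084 μm/a

r_corr = 6.08 μm/a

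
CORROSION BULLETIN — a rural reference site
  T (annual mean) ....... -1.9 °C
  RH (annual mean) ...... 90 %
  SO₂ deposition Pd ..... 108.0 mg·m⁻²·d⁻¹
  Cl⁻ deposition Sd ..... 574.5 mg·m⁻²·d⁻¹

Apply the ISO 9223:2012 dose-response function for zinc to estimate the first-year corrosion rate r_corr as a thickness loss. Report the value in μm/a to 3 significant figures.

zinc: T≤10 °C ⇒ hinge +0.038·(-1.9−10) = -0.4522
  sulphur-dioxide contribution → 4.045 μm/a
  chloride contribution → 1.144 μm/a
  total first-year rate 5.189 μm/a

r_corr = 5.19 μm/a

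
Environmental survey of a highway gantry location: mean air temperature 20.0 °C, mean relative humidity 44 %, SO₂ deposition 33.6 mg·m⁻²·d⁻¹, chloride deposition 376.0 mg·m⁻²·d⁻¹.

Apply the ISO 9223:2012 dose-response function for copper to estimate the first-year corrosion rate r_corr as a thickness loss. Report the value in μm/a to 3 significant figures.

r_corr = 0.740 μm/a

copper: temperature factor f = -0.080·(10.0) = -0.8000
  Pd branch = 0.0053·Pd^0.26·e^(0.059·RH+f) = 0.07964 μm/a
  Cl⁻ term: 0.01025·376.0^0.27·exp(0.036·44+0.049·20.0) = 0.66
  r_corr = 0.07964 + 0.66 = 0.7397 μm/a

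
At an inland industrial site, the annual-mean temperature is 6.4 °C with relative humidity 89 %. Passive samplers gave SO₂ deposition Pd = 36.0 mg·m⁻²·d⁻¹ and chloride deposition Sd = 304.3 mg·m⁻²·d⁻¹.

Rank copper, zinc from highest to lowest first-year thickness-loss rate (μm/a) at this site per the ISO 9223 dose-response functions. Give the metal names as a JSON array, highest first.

copper: temperature factor f = +0.126·(-3.6) = -0.4536
  Pd branch = 0.0053·Pd^0.26·e^(0.059·RH+f) = 1.631 μm/a
  Cl⁻ term: 0.01025·304.3^0.27·exp(0.036·89+0.049·6.4) = 1.618
  r_corr = 1.631 + 1.618 = 3.248 μm/a
zinc: f(T) = +0.038·(T−10) [T≤10 °C] = -0.1368
  SO₂ term: 0.0129·36.0^0.44·exp(0.046·89-0.1368) = 3.266
  Cl⁻ term: 0.0175·304.3^0.57·exp(0.008·89+0.085·6.4) = 1.6
  sum: 3.266 + 1.6 → r_corr = 4.865 μm/a
Ordering by μm/a: zinc (4.87) > copper (3.25)

["zinc", "copper"]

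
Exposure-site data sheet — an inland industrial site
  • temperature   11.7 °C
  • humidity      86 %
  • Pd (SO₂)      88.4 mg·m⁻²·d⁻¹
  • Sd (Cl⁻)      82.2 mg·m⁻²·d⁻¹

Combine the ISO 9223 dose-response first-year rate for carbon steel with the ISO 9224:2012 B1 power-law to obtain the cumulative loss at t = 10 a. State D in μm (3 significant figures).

D(10) = 452 μm

carbon steel: T>10 °C ⇒ hinge -0.054·(11.7−10) = -0.0918
  SO₂ term: 1.77·88.4^0.52·exp(0.02·86-0.0918) = 92.74
  Cl⁻ term: 0.102·82.2^0.62·exp(0.033·86+0.04·11.7) = 42.82
  sum: 92.74 + 42.82 → r_corr = 135.6 μm/a
Long-term exponent b (ISO 9224 Table 2, B1) = 0.523
  D(10) = 135.6 × 10^0.523 = 135.6 × 3.334 = 452 μm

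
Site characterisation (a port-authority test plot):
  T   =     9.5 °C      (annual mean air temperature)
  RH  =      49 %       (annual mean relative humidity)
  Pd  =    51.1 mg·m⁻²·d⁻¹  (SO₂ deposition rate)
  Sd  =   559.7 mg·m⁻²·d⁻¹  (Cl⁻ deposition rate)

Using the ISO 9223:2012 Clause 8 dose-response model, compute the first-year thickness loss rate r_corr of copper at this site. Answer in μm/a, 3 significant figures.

copper: temperature factor f = +0.126·(-0.5) = -0.0630
  Pd branch = 0.0053·Pd^0.26·e^(0.059·RH+f) = 0.2493 μm/a
  Cl⁻ term: 0.01025·559.7^0.27·exp(0.036·49+0.049·9.5) = 0.5259
  r_corr = 0.2493 + 0.5259 = 0.7752 μm/a

r_corr = 0.775 μm/a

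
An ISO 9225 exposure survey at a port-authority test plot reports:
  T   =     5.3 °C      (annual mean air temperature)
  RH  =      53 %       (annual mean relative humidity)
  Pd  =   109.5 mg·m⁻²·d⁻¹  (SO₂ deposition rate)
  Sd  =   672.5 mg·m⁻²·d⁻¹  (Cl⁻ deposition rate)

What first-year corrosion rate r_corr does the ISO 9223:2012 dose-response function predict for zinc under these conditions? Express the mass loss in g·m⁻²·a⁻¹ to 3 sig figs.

zinc: T≤10 °C ⇒ hinge +0.038·(5.3−10) = -0.1786
  sulphur-dioxide contribution → 0.9754 μm/a
  chloride contribution → 1.716 μm/a
  ⇒ r_corr(zinc) = 2.692 μm/a
Convert to mass loss: 2.692 μm/a × 7.14 g/cm³ = 19.22 g·m⁻²·a⁻¹

r_corr = 19.2 g·m⁻²·a⁻¹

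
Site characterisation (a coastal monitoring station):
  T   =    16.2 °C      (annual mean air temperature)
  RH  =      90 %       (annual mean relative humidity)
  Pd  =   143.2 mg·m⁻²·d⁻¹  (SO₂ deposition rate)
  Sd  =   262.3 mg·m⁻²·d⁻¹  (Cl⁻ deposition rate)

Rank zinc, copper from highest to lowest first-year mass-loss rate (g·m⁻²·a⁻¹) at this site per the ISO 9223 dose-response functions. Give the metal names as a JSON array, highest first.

["zinc", "copper"]

zinc: f(T) = -0.071·(T−10) [T>10 °C] = -0.4402
  Pd branch = 0.0129·Pd^0.44·e^(0.046·RH+f) = 4.635 μm/a
  Sd branch = 0.0175·Sd^0.57·e^(0.008·RH+0.085·T) = 3.408 μm/a
  sum: 4.635 + 3.408 → r_corr = 8.042 μm/a
  mass loss = 8.042 μm/a × 7.14 g/cm³ = 57.42 g·m⁻²·a⁻¹
copper: temperature factor f = -0.080·(6.2) = -0.4960
  SO₂ term: 0.0053·143.2^0.26·exp(0.059·90-0.4960) = 2.374
  Cl⁻ term: 0.01025·262.3^0.27·exp(0.036·90+0.049·16.2) = 2.604
  r_corr = 2.374 + 2.604 = 4.978 μm/a
  mass loss = 4.978 μm/a × 8.96 g/cm³ = 44.61 g·m⁻²·a⁻¹
Ordering by g·m⁻²·a⁻¹: zinc (57.4) > copper (44.6)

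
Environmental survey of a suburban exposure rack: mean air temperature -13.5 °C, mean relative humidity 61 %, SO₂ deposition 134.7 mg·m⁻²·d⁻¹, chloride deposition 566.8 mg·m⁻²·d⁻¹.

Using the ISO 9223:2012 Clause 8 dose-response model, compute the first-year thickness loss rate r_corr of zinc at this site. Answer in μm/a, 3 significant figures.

r_corr = 1.09 μm/a

zinc: f(T) = +0.038·(T−10) [T≤10 °C] = -0.8930
  sulphur-dioxide contribution → 0.7556 μm/a
  chloride contribution → 0.3358 μm/a
  ⇒ r_corr(zinc) = 1.091 μm/a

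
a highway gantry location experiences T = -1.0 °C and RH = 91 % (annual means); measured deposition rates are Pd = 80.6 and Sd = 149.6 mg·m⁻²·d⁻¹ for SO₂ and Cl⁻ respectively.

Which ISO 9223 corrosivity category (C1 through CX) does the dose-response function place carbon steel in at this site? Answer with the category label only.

carbon steel: temperature factor f = +0.150·(-11.0) = -1.6500
  SO₂ term: 1.77·80.6^0.52·exp(0.02·91-1.6500) = 20.56
  Cl⁻ term: 0.102·149.6^0.62·exp(0.033·91+0.04·-1.0) = 44.04
  sum: 20.56 + 44.04 → r_corr = 64.61 μm/a
64.6 μm/a falls in (50, 80] for carbon steel → category C4

C4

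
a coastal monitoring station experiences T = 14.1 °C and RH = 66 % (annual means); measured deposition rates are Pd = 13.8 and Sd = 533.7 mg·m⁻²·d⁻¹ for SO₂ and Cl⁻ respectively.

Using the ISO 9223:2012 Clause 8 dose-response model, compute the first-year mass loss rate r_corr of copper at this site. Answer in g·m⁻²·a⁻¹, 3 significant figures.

r_corr = 14.1 g·m⁻²·a⁻¹

copper: temperature factor f = -0.080·(4.1) = -0.3280
  SO₂ term: 0.0053·13.8^0.26·exp(0.059·66-0.3280) = 0.371
  Sd branch = 0.01025·Sd^0.27·e^(0.036·RH+0.049·T) = 1.2 μm/a
  sum: 0.371 + 1.2 → r_corr = 1.571 μm/a
Convert to mass loss: 1.571 μm/a × 8.96 g/cm³ = 14.07 g·m⁻²·a⁻¹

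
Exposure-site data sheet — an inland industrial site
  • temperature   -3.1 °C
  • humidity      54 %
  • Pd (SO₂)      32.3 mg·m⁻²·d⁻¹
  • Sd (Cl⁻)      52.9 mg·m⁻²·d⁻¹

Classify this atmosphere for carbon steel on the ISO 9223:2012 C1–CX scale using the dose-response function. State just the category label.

carbon steel: f(T) = +0.150·(T−10) [T≤10 °C] = -1.9650
  Pd branch = 1.77·Pd^0.52·e^(0.02·RH+f) = 4.45 μm/a
  Cl⁻ term: 0.102·52.9^0.62·exp(0.033·54+0.04·-3.1) = 6.269
  sum: 4.45 + 6.269 → r_corr = 10.72 μm/a
ISO 9223 Table 2 (carbon steel): 1.3 < 10.7 ≤ 25 μm/a ⇒ C2

C2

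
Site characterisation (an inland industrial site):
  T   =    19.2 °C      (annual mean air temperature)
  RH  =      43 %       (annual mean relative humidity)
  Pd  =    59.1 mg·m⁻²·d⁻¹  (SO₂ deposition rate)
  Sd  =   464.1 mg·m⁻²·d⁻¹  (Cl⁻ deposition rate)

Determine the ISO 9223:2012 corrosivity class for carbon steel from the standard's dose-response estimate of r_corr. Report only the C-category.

C4

carbon steel: f(T) = -0.054·(T−10) [T>10 °C] = -0.4968
  SO₂ term: 1.77·59.1^0.52·exp(0.02·43-0.4968) = 21.23
  Cl⁻ term: 0.102·464.1^0.62·exp(0.033·43+0.04·19.2) = 40.9
  sum: 21.23 + 40.9 → r_corr = 62.13 μm/a
ISO 9223 Table 2 (carbon steel): 50 < 62.1 ≤ 80 μm/a ⇒ C4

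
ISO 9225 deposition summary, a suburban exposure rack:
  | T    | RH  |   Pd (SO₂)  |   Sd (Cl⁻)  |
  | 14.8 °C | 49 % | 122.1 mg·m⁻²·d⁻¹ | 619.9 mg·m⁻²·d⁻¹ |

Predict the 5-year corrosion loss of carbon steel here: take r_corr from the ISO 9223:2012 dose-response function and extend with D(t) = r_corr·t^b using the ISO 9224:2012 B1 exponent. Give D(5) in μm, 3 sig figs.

carbon steel: temperature factor f = -0.054·(4.8) = -0.2592
  sulphur-dioxide contribution → 44.27 μm/a
  chloride contribution → 50.03 μm/a
  ⇒ r_corr(carbon steel) = 94.3 μm/a
Power-law: D(5) = r_corr · 5^0.523
  D(5) = 94.3 × 5^0.523 = 94.3 × 2.32 = 218.8 μm

D(5) = 219 μm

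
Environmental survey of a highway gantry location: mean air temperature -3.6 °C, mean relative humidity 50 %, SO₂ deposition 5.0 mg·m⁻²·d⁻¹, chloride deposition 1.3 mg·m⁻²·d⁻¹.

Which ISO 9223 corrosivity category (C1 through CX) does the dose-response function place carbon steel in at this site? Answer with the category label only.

carbon steel: T≤10 °C ⇒ hinge +0.150·(-3.6−10) = -2.0400
  sulphur-dioxide contribution → 1.445 μm/a
  chloride contribution → 0.5411 μm/a
  ⇒ r_corr(carbon steel) = 1.986 μm/a
1.99 μm/a falls in (1.3, 25] for carbon steel → category C2

C2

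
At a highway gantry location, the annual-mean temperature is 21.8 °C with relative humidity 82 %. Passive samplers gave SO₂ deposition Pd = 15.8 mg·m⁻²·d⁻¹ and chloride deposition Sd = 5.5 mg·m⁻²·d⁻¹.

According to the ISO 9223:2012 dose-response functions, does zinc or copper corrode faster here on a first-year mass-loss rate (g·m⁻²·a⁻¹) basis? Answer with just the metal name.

copper

zinc: f(T) = -0.071·(T−10) [T>10 °C] = -0.8378
  Pd branch = 0.0129·Pd^0.44·e^(0.046·RH+f) = 0.8172 μm/a
  Cl⁻ term: 0.0175·5.5^0.57·exp(0.008·82+0.085·21.8) = 0.5684
  r_corr = 0.8172 + 0.5684 = 1.386 μm/a
  mass loss = 1.386 μm/a × 7.14 g/cm³ = 9.893 g·m⁻²·a⁻¹
copper: temperature factor f = -0.080·(11.8) = -0.9440
  Pd branch = 0.0053·Pd^0.26·e^(0.059·RH+f) = 0.5334 μm/a
  Sd branch = 0.01025·Sd^0.27·e^(0.036·RH+0.049·T) = 0.9048 μm/a
  r_corr = 0.5334 + 0.9048 = 1.438 μm/a
  mass loss = 1.438 μm/a × 8.96 g/cm³ = 12.89 g·m⁻²·a⁻¹
Ordering by g·m⁻²·a⁻¹: copper (12.9) > zinc (9.89)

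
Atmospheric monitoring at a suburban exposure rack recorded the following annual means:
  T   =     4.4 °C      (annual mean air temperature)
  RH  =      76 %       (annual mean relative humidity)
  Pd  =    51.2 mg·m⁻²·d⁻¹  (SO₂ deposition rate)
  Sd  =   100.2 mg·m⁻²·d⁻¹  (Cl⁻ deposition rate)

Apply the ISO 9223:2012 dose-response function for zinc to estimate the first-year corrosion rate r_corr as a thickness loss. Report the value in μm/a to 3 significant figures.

r_corr = 2.59 μm/a

zinc: T≤10 °C ⇒ hinge +0.038·(4.4−10) = -0.2128
  SO₂ term: 0.0129·51.2^0.44·exp(0.046·76-0.2128) = 1.943
  Cl⁻ term: 0.0175·100.2^0.57·exp(0.008·76+0.085·4.4) = 0.6457
  sum: 1.943 + 0.6457 → r_corr = 2.589 μm/a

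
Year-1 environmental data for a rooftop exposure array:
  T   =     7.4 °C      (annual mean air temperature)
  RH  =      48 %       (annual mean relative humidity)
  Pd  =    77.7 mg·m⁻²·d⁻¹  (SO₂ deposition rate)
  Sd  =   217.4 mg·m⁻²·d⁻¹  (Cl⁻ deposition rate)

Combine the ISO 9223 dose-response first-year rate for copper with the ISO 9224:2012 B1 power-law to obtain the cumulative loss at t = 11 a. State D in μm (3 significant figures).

D(11) = 2.75 μm

copper: temperature factor f = +0.126·(-2.6) = -0.3276
  sulphur-dioxide contribution → 0.2011 μm/a
  chloride contribution → 0.3546 μm/a
  ⇒ r_corr(copper) = 0.5557 μm/a
Long-term exponent b (ISO 9224 Table 2, B1) = 0.667
  D(11) = 0.5557 × 11^0.667 = 0.5557 × 4.95 = 2.751 μm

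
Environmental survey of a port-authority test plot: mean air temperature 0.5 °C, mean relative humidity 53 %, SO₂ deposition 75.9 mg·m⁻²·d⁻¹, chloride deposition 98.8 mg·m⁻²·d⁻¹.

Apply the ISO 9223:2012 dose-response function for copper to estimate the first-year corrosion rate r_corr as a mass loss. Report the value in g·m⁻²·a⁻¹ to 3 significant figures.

copper: temperature factor f = +0.126·(-9.5) = -1.1970
  sulphur-dioxide contribution → 0.1125 μm/a
  chloride contribution → 0.2447 μm/a
  total first-year rate 0.3572 μm/a
Convert to mass loss: 0.3572 μm/a × 8.96 g/cm³ = 3.201 g·m⁻²·a⁻¹

r_corr = 3.20 g·m⁻²·a⁻¹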